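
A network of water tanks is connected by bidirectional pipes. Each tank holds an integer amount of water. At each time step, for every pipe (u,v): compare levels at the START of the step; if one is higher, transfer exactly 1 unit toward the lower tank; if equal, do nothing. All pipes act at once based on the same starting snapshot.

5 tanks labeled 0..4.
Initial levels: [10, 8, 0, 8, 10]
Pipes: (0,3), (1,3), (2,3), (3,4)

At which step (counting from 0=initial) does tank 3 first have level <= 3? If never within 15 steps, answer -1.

Answer: -1

Derivation:
Step 1: flows [0->3,1=3,3->2,4->3] -> levels [9 8 1 9 9]
Step 2: flows [0=3,3->1,3->2,3=4] -> levels [9 9 2 7 9]
Step 3: flows [0->3,1->3,3->2,4->3] -> levels [8 8 3 9 8]
Step 4: flows [3->0,3->1,3->2,3->4] -> levels [9 9 4 5 9]
Step 5: flows [0->3,1->3,3->2,4->3] -> levels [8 8 5 7 8]
Step 6: flows [0->3,1->3,3->2,4->3] -> levels [7 7 6 9 7]
Step 7: flows [3->0,3->1,3->2,3->4] -> levels [8 8 7 5 8]
Step 8: flows [0->3,1->3,2->3,4->3] -> levels [7 7 6 9 7]
  -> period-2 cycle (repeats step 6); tank 3 never drops to <=3
Tank 3 never reaches <=3 within 15 steps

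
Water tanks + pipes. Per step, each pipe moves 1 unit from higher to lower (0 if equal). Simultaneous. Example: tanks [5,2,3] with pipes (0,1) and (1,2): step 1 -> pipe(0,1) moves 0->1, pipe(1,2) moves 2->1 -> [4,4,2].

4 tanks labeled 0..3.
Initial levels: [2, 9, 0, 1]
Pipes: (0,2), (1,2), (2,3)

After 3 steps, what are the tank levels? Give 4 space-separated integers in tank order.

Step 1: flows [0->2,1->2,3->2] -> levels [1 8 3 0]
Step 2: flows [2->0,1->2,2->3] -> levels [2 7 2 1]
Step 3: flows [0=2,1->2,2->3] -> levels [2 6 2 2]

Answer: 2 6 2 2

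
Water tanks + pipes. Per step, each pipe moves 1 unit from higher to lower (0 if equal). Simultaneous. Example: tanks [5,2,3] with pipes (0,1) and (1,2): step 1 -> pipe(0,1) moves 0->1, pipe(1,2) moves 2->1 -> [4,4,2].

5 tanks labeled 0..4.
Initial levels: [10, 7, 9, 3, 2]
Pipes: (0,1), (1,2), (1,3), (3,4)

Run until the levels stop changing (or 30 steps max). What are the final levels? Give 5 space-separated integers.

Step 1: flows [0->1,2->1,1->3,3->4] -> levels [9 8 8 3 3]
Step 2: flows [0->1,1=2,1->3,3=4] -> levels [8 8 8 4 3]
Step 3: flows [0=1,1=2,1->3,3->4] -> levels [8 7 8 4 4]
Step 4: flows [0->1,2->1,1->3,3=4] -> levels [7 8 7 5 4]
Step 5: flows [1->0,1->2,1->3,3->4] -> levels [8 5 8 5 5]
Step 6: flows [0->1,2->1,1=3,3=4] -> levels [7 7 7 5 5]
Step 7: flows [0=1,1=2,1->3,3=4] -> levels [7 6 7 6 5]
Step 8: flows [0->1,2->1,1=3,3->4] -> levels [6 8 6 5 6]
Step 9: flows [1->0,1->2,1->3,4->3] -> levels [7 5 7 7 5]
Step 10: flows [0->1,2->1,3->1,3->4] -> levels [6 8 6 5 6]
  -> period-2 cycle: step 10 state = step 8 state; never stabilizes
  -> state at step 30: (30-8) mod 2 = 0, same as step 8 -> [6 8 6 5 6]

Answer: 6 8 6 5 6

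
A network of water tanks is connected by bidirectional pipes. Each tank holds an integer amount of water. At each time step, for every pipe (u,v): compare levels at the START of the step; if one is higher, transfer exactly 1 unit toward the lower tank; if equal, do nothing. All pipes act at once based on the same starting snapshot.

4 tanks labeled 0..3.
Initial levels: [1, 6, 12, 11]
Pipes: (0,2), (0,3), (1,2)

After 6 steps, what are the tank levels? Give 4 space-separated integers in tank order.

Answer: 8 7 8 7

Derivation:
Step 1: flows [2->0,3->0,2->1] -> levels [3 7 10 10]
Step 2: flows [2->0,3->0,2->1] -> levels [5 8 8 9]
Step 3: flows [2->0,3->0,1=2] -> levels [7 8 7 8]
Step 4: flows [0=2,3->0,1->2] -> levels [8 7 8 7]
Step 5: flows [0=2,0->3,2->1] -> levels [7 8 7 8]
  -> period-2 cycle: step 5 state = step 3 state
  -> state at step 6: (6-3) mod 2 = 1, same as step 4 -> [8 7 8 7]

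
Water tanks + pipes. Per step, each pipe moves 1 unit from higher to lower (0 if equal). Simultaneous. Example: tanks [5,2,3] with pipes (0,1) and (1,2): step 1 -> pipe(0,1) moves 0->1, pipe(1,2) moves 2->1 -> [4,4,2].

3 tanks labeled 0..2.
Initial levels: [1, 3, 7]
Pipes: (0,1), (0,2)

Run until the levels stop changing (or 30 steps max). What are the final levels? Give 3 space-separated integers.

Answer: 3 4 4

Derivation:
Step 1: flows [1->0,2->0] -> levels [3 2 6]
Step 2: flows [0->1,2->0] -> levels [3 3 5]
Step 3: flows [0=1,2->0] -> levels [4 3 4]
Step 4: flows [0->1,0=2] -> levels [3 4 4]
Step 5: flows [1->0,2->0] -> levels [5 3 3]
Step 6: flows [0->1,0->2] -> levels [3 4 4]
  -> period-2 cycle: step 6 state = step 4 state; never stabilizes
  -> state at step 30: (30-4) mod 2 = 0, same as step 4 -> [3 4 4]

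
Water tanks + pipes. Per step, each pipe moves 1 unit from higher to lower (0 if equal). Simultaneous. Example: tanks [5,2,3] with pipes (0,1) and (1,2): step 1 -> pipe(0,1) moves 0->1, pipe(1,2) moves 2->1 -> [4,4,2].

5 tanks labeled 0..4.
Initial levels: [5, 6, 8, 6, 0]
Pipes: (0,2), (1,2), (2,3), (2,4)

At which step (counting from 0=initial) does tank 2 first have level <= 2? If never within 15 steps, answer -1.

Step 1: flows [2->0,2->1,2->3,2->4] -> levels [6 7 4 7 1]
Step 2: flows [0->2,1->2,3->2,2->4] -> levels [5 6 6 6 2]
Step 3: flows [2->0,1=2,2=3,2->4] -> levels [6 6 4 6 3]
Step 4: flows [0->2,1->2,3->2,2->4] -> levels [5 5 6 5 4]
Step 5: flows [2->0,2->1,2->3,2->4] -> levels [6 6 2 6 5]
Tank 2 first reaches <=2 at step 5

Answer: 5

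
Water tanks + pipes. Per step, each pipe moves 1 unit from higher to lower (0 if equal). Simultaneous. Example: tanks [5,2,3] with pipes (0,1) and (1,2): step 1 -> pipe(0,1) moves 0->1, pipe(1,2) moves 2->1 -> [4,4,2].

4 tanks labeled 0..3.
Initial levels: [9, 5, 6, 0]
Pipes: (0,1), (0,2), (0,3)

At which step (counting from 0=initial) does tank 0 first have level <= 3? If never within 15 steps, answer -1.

Answer: 5

Derivation:
Step 1: flows [0->1,0->2,0->3] -> levels [6 6 7 1]
Step 2: flows [0=1,2->0,0->3] -> levels [6 6 6 2]
Step 3: flows [0=1,0=2,0->3] -> levels [5 6 6 3]
Step 4: flows [1->0,2->0,0->3] -> levels [6 5 5 4]
Step 5: flows [0->1,0->2,0->3] -> levels [3 6 6 5]
Tank 0 first reaches <=3 at step 5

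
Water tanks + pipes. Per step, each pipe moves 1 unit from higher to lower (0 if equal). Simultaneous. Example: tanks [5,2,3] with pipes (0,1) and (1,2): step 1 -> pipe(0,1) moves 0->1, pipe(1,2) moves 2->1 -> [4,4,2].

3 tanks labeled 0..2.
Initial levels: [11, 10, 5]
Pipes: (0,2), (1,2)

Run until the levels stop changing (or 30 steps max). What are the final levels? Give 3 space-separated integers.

Answer: 8 8 10

Derivation:
Step 1: flows [0->2,1->2] -> levels [10 9 7]
Step 2: flows [0->2,1->2] -> levels [9 8 9]
Step 3: flows [0=2,2->1] -> levels [9 9 8]
Step 4: flows [0->2,1->2] -> levels [8 8 10]
Step 5: flows [2->0,2->1] -> levels [9 9 8]
  -> period-2 cycle: step 5 state = step 3 state; never stabilizes
  -> state at step 30: (30-3) mod 2 = 1, same as step 4 -> [8 8 10]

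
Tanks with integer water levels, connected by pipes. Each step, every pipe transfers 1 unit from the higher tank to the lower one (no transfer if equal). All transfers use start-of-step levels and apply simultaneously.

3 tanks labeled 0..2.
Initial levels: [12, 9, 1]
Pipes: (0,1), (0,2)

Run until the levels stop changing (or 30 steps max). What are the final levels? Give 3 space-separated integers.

Step 1: flows [0->1,0->2] -> levels [10 10 2]
Step 2: flows [0=1,0->2] -> levels [9 10 3]
Step 3: flows [1->0,0->2] -> levels [9 9 4]
Step 4: flows [0=1,0->2] -> levels [8 9 5]
Step 5: flows [1->0,0->2] -> levels [8 8 6]
Step 6: flows [0=1,0->2] -> levels [7 8 7]
Step 7: flows [1->0,0=2] -> levels [8 7 7]
Step 8: flows [0->1,0->2] -> levels [6 8 8]
Step 9: flows [1->0,2->0] -> levels [8 7 7]
  -> period-2 cycle: step 9 state = step 7 state; never stabilizes
  -> state at step 30: (30-7) mod 2 = 1, same as step 8 -> [6 8 8]

Answer: 6 8 8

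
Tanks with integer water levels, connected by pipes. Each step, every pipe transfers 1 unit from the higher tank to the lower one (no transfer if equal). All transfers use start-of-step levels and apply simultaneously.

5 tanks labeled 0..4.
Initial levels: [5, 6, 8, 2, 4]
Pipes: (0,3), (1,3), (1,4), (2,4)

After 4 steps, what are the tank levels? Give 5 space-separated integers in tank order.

Answer: 5 5 5 4 6

Derivation:
Step 1: flows [0->3,1->3,1->4,2->4] -> levels [4 4 7 4 6]
Step 2: flows [0=3,1=3,4->1,2->4] -> levels [4 5 6 4 6]
Step 3: flows [0=3,1->3,4->1,2=4] -> levels [4 5 6 5 5]
Step 4: flows [3->0,1=3,1=4,2->4] -> levels [5 5 5 4 6]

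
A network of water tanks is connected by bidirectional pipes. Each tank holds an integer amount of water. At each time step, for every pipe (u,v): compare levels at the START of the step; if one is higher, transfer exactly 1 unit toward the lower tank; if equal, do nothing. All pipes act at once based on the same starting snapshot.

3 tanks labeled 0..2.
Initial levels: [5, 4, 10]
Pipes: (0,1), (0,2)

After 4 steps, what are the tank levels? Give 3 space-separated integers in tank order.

Answer: 7 6 6

Derivation:
Step 1: flows [0->1,2->0] -> levels [5 5 9]
Step 2: flows [0=1,2->0] -> levels [6 5 8]
Step 3: flows [0->1,2->0] -> levels [6 6 7]
Step 4: flows [0=1,2->0] -> levels [7 6 6]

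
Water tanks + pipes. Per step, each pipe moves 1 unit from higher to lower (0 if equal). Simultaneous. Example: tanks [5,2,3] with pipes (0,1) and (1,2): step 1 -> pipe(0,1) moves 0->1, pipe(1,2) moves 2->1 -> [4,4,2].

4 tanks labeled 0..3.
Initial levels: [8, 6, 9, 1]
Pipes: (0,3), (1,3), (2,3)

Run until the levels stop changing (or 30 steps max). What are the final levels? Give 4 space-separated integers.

Step 1: flows [0->3,1->3,2->3] -> levels [7 5 8 4]
Step 2: flows [0->3,1->3,2->3] -> levels [6 4 7 7]
Step 3: flows [3->0,3->1,2=3] -> levels [7 5 7 5]
Step 4: flows [0->3,1=3,2->3] -> levels [6 5 6 7]
Step 5: flows [3->0,3->1,3->2] -> levels [7 6 7 4]
Step 6: flows [0->3,1->3,2->3] -> levels [6 5 6 7]
  -> period-2 cycle: step 6 state = step 4 state; never stabilizes
  -> state at step 30: (30-4) mod 2 = 0, same as step 4 -> [6 5 6 7]

Answer: 6 5 6 7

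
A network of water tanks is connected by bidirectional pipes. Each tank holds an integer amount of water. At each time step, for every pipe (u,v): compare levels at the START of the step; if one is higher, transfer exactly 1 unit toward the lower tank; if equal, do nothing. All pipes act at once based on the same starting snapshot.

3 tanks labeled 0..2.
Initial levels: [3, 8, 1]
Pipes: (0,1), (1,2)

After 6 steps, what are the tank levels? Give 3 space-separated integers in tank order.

Answer: 4 4 4

Derivation:
Step 1: flows [1->0,1->2] -> levels [4 6 2]
Step 2: flows [1->0,1->2] -> levels [5 4 3]
Step 3: flows [0->1,1->2] -> levels [4 4 4]
Step 4: flows [0=1,1=2] -> levels [4 4 4]
  -> stable; steps 5..6 unchanged -> [4 4 4]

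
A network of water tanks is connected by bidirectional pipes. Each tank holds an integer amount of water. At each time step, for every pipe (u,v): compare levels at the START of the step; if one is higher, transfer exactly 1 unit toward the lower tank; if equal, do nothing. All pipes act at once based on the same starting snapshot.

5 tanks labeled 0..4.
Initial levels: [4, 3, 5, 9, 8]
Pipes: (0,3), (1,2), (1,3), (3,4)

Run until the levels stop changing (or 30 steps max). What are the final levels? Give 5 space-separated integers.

Step 1: flows [3->0,2->1,3->1,3->4] -> levels [5 5 4 6 9]
Step 2: flows [3->0,1->2,3->1,4->3] -> levels [6 5 5 5 8]
Step 3: flows [0->3,1=2,1=3,4->3] -> levels [5 5 5 7 7]
Step 4: flows [3->0,1=2,3->1,3=4] -> levels [6 6 5 5 7]
Step 5: flows [0->3,1->2,1->3,4->3] -> levels [5 4 6 8 6]
Step 6: flows [3->0,2->1,3->1,3->4] -> levels [6 6 5 5 7]
  -> period-2 cycle: step 6 state = step 4 state; never stabilizes
  -> state at step 30: (30-4) mod 2 = 0, same as step 4 -> [6 6 5 5 7]

Answer: 6 6 5 5 7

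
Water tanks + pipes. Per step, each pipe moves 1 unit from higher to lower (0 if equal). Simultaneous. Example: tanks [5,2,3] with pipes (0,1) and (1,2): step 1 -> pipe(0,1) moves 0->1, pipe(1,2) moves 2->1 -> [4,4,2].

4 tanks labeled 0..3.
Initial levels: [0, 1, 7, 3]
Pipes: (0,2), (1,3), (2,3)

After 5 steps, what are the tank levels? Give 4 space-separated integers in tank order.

Answer: 3 2 2 4

Derivation:
Step 1: flows [2->0,3->1,2->3] -> levels [1 2 5 3]
Step 2: flows [2->0,3->1,2->3] -> levels [2 3 3 3]
Step 3: flows [2->0,1=3,2=3] -> levels [3 3 2 3]
Step 4: flows [0->2,1=3,3->2] -> levels [2 3 4 2]
Step 5: flows [2->0,1->3,2->3] -> levels [3 2 2 4]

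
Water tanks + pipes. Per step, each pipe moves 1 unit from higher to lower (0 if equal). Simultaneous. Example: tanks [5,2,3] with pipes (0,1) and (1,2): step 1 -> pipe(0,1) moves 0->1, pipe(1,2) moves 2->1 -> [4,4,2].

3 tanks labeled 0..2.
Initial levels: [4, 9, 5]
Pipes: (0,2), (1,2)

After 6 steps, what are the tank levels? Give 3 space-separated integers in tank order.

Step 1: flows [2->0,1->2] -> levels [5 8 5]
Step 2: flows [0=2,1->2] -> levels [5 7 6]
Step 3: flows [2->0,1->2] -> levels [6 6 6]
Step 4: flows [0=2,1=2] -> levels [6 6 6]
  -> stable; steps 5..6 unchanged -> [6 6 6]

Answer: 6 6 6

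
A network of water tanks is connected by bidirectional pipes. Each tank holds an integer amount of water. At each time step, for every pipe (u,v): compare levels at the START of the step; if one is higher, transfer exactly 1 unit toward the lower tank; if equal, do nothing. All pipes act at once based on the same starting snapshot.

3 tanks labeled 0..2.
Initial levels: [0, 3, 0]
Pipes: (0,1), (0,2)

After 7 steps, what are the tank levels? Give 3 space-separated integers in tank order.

Step 1: flows [1->0,0=2] -> levels [1 2 0]
Step 2: flows [1->0,0->2] -> levels [1 1 1]
Step 3: flows [0=1,0=2] -> levels [1 1 1]
  -> stable; steps 4..7 unchanged -> [1 1 1]

Answer: 1 1 1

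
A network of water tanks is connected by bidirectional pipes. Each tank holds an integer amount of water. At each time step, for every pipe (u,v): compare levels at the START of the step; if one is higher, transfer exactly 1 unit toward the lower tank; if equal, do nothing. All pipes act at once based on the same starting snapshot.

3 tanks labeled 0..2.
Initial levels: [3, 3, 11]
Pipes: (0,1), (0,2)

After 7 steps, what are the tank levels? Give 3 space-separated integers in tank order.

Answer: 7 5 5

Derivation:
Step 1: flows [0=1,2->0] -> levels [4 3 10]
Step 2: flows [0->1,2->0] -> levels [4 4 9]
Step 3: flows [0=1,2->0] -> levels [5 4 8]
Step 4: flows [0->1,2->0] -> levels [5 5 7]
Step 5: flows [0=1,2->0] -> levels [6 5 6]
Step 6: flows [0->1,0=2] -> levels [5 6 6]
Step 7: flows [1->0,2->0] -> levels [7 5 5]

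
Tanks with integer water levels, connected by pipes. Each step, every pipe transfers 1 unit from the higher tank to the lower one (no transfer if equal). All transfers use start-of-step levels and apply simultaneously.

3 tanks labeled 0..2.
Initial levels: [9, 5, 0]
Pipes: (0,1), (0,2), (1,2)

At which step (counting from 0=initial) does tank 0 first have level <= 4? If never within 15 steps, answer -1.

Answer: 3

Derivation:
Step 1: flows [0->1,0->2,1->2] -> levels [7 5 2]
Step 2: flows [0->1,0->2,1->2] -> levels [5 5 4]
Step 3: flows [0=1,0->2,1->2] -> levels [4 4 6]
Tank 0 first reaches <=4 at step 3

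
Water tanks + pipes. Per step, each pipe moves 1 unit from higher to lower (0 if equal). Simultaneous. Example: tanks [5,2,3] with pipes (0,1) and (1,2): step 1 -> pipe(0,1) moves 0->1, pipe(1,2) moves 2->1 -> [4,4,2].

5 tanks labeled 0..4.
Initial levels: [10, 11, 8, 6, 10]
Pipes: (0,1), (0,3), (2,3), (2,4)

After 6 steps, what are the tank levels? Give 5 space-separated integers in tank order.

Step 1: flows [1->0,0->3,2->3,4->2] -> levels [10 10 8 8 9]
Step 2: flows [0=1,0->3,2=3,4->2] -> levels [9 10 9 9 8]
Step 3: flows [1->0,0=3,2=3,2->4] -> levels [10 9 8 9 9]
Step 4: flows [0->1,0->3,3->2,4->2] -> levels [8 10 10 9 8]
Step 5: flows [1->0,3->0,2->3,2->4] -> levels [10 9 8 9 9]
  -> period-2 cycle: step 5 state = step 3 state
  -> state at step 6: (6-3) mod 2 = 1, same as step 4 -> [8 10 10 9 8]

Answer: 8 10 10 9 8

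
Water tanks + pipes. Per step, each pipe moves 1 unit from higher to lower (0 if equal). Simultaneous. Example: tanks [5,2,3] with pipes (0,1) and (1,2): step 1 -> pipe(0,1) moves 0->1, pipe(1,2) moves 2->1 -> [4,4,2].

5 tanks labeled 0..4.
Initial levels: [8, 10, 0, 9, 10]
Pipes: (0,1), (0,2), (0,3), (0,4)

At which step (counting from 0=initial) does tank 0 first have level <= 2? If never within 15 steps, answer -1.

Step 1: flows [1->0,0->2,3->0,4->0] -> levels [10 9 1 8 9]
Step 2: flows [0->1,0->2,0->3,0->4] -> levels [6 10 2 9 10]
Step 3: flows [1->0,0->2,3->0,4->0] -> levels [8 9 3 8 9]
Step 4: flows [1->0,0->2,0=3,4->0] -> levels [9 8 4 8 8]
Step 5: flows [0->1,0->2,0->3,0->4] -> levels [5 9 5 9 9]
Step 6: flows [1->0,0=2,3->0,4->0] -> levels [8 8 5 8 8]
Step 7: flows [0=1,0->2,0=3,0=4] -> levels [7 8 6 8 8]
Step 8: flows [1->0,0->2,3->0,4->0] -> levels [9 7 7 7 7]
Step 9: flows [0->1,0->2,0->3,0->4] -> levels [5 8 8 8 8]
Step 10: flows [1->0,2->0,3->0,4->0] -> levels [9 7 7 7 7]
  -> period-2 cycle (repeats step 8); tank 0 never drops to <=2
Tank 0 never reaches <=2 within 15 steps

Answer: -1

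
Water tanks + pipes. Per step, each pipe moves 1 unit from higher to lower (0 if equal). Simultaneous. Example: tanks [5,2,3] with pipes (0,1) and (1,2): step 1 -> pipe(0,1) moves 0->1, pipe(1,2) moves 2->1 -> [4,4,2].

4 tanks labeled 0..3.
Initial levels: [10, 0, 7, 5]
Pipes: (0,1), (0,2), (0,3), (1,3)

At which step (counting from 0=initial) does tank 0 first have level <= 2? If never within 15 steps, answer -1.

Answer: -1

Derivation:
Step 1: flows [0->1,0->2,0->3,3->1] -> levels [7 2 8 5]
Step 2: flows [0->1,2->0,0->3,3->1] -> levels [6 4 7 5]
Step 3: flows [0->1,2->0,0->3,3->1] -> levels [5 6 6 5]
Step 4: flows [1->0,2->0,0=3,1->3] -> levels [7 4 5 6]
Step 5: flows [0->1,0->2,0->3,3->1] -> levels [4 6 6 6]
Step 6: flows [1->0,2->0,3->0,1=3] -> levels [7 5 5 5]
Step 7: flows [0->1,0->2,0->3,1=3] -> levels [4 6 6 6]
  -> period-2 cycle (repeats step 5); tank 0 never drops to <=2
Tank 0 never reaches <=2 within 15 steps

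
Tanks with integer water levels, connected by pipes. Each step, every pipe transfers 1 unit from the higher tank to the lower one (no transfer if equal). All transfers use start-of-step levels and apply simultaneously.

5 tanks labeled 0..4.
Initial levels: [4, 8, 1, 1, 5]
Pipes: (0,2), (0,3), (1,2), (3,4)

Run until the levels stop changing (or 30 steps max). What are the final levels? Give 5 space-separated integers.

Step 1: flows [0->2,0->3,1->2,4->3] -> levels [2 7 3 3 4]
Step 2: flows [2->0,3->0,1->2,4->3] -> levels [4 6 3 3 3]
Step 3: flows [0->2,0->3,1->2,3=4] -> levels [2 5 5 4 3]
Step 4: flows [2->0,3->0,1=2,3->4] -> levels [4 5 4 2 4]
Step 5: flows [0=2,0->3,1->2,4->3] -> levels [3 4 5 4 3]
Step 6: flows [2->0,3->0,2->1,3->4] -> levels [5 5 3 2 4]
Step 7: flows [0->2,0->3,1->2,4->3] -> levels [3 4 5 4 3]
  -> period-2 cycle: step 7 state = step 5 state; never stabilizes
  -> state at step 30: (30-5) mod 2 = 1, same as step 6 -> [5 5 3 2 4]

Answer: 5 5 3 2 4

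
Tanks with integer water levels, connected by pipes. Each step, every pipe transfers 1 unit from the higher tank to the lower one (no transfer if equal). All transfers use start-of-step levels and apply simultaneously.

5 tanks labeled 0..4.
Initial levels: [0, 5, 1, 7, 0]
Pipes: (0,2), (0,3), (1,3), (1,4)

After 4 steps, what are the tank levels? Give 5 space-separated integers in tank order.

Answer: 3 3 2 2 3

Derivation:
Step 1: flows [2->0,3->0,3->1,1->4] -> levels [2 5 0 5 1]
Step 2: flows [0->2,3->0,1=3,1->4] -> levels [2 4 1 4 2]
Step 3: flows [0->2,3->0,1=3,1->4] -> levels [2 3 2 3 3]
Step 4: flows [0=2,3->0,1=3,1=4] -> levels [3 3 2 2 3]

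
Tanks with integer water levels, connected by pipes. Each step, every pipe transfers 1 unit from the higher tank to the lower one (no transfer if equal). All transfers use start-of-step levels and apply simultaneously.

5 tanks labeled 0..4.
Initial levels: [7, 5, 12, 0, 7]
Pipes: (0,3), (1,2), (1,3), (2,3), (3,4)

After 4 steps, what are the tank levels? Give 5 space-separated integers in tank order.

Answer: 5 6 6 9 5

Derivation:
Step 1: flows [0->3,2->1,1->3,2->3,4->3] -> levels [6 5 10 4 6]
Step 2: flows [0->3,2->1,1->3,2->3,4->3] -> levels [5 5 8 8 5]
Step 3: flows [3->0,2->1,3->1,2=3,3->4] -> levels [6 7 7 5 6]
Step 4: flows [0->3,1=2,1->3,2->3,4->3] -> levels [5 6 6 9 5]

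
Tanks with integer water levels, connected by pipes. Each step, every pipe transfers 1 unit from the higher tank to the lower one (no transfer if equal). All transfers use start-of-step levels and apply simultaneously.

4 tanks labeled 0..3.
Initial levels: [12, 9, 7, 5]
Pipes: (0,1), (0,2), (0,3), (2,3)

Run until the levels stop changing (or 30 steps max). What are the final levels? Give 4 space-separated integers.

Answer: 6 9 9 9

Derivation:
Step 1: flows [0->1,0->2,0->3,2->3] -> levels [9 10 7 7]
Step 2: flows [1->0,0->2,0->3,2=3] -> levels [8 9 8 8]
Step 3: flows [1->0,0=2,0=3,2=3] -> levels [9 8 8 8]
Step 4: flows [0->1,0->2,0->3,2=3] -> levels [6 9 9 9]
Step 5: flows [1->0,2->0,3->0,2=3] -> levels [9 8 8 8]
  -> period-2 cycle: step 5 state = step 3 state; never stabilizes
  -> state at step 30: (30-3) mod 2 = 1, same as step 4 -> [6 9 9 9]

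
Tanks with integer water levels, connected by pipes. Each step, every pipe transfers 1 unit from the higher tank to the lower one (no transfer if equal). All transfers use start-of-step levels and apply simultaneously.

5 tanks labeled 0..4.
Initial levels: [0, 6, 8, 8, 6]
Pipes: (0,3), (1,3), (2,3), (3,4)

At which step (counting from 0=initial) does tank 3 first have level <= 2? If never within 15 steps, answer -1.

Step 1: flows [3->0,3->1,2=3,3->4] -> levels [1 7 8 5 7]
Step 2: flows [3->0,1->3,2->3,4->3] -> levels [2 6 7 7 6]
Step 3: flows [3->0,3->1,2=3,3->4] -> levels [3 7 7 4 7]
Step 4: flows [3->0,1->3,2->3,4->3] -> levels [4 6 6 6 6]
Step 5: flows [3->0,1=3,2=3,3=4] -> levels [5 6 6 5 6]
Step 6: flows [0=3,1->3,2->3,4->3] -> levels [5 5 5 8 5]
Step 7: flows [3->0,3->1,3->2,3->4] -> levels [6 6 6 4 6]
Step 8: flows [0->3,1->3,2->3,4->3] -> levels [5 5 5 8 5]
  -> period-2 cycle (repeats step 6); tank 3 never drops to <=2
Tank 3 never reaches <=2 within 15 steps

Answer: -1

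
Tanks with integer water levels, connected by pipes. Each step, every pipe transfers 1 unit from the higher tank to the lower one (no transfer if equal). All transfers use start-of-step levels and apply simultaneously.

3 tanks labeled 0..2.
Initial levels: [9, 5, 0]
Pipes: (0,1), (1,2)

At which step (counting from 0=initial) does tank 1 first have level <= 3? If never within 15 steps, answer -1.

Answer: -1

Derivation:
Step 1: flows [0->1,1->2] -> levels [8 5 1]
Step 2: flows [0->1,1->2] -> levels [7 5 2]
Step 3: flows [0->1,1->2] -> levels [6 5 3]
Step 4: flows [0->1,1->2] -> levels [5 5 4]
Step 5: flows [0=1,1->2] -> levels [5 4 5]
Step 6: flows [0->1,2->1] -> levels [4 6 4]
Step 7: flows [1->0,1->2] -> levels [5 4 5]
  -> period-2 cycle (repeats step 5); tank 1 never drops to <=3
Tank 1 never reaches <=3 within 15 steps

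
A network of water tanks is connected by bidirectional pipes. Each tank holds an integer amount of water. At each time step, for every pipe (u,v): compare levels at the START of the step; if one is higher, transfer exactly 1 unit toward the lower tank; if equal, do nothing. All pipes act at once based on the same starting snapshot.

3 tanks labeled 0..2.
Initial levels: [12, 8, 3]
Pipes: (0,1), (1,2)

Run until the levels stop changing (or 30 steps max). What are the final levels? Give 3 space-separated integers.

Step 1: flows [0->1,1->2] -> levels [11 8 4]
Step 2: flows [0->1,1->2] -> levels [10 8 5]
Step 3: flows [0->1,1->2] -> levels [9 8 6]
Step 4: flows [0->1,1->2] -> levels [8 8 7]
Step 5: flows [0=1,1->2] -> levels [8 7 8]
Step 6: flows [0->1,2->1] -> levels [7 9 7]
Step 7: flows [1->0,1->2] -> levels [8 7 8]
  -> period-2 cycle: step 7 state = step 5 state; never stabilizes
  -> state at step 30: (30-5) mod 2 = 1, same as step 6 -> [7 9 7]

Answer: 7 9 7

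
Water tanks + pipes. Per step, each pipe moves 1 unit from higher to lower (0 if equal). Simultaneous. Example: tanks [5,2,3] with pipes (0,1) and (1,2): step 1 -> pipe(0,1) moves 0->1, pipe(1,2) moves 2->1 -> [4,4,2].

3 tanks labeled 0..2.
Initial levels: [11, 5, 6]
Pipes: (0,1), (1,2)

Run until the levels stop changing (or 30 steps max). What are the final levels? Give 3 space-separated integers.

Answer: 7 8 7

Derivation:
Step 1: flows [0->1,2->1] -> levels [10 7 5]
Step 2: flows [0->1,1->2] -> levels [9 7 6]
Step 3: flows [0->1,1->2] -> levels [8 7 7]
Step 4: flows [0->1,1=2] -> levels [7 8 7]
Step 5: flows [1->0,1->2] -> levels [8 6 8]
Step 6: flows [0->1,2->1] -> levels [7 8 7]
  -> period-2 cycle: step 6 state = step 4 state; never stabilizes
  -> state at step 30: (30-4) mod 2 = 0, same as step 4 -> [7 8 7]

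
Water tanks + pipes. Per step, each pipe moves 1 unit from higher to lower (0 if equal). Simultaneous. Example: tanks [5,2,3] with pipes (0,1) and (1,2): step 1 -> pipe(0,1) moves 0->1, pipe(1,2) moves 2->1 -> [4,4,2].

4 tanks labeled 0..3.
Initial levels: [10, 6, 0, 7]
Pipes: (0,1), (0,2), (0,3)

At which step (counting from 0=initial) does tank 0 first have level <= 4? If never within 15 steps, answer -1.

Step 1: flows [0->1,0->2,0->3] -> levels [7 7 1 8]
Step 2: flows [0=1,0->2,3->0] -> levels [7 7 2 7]
Step 3: flows [0=1,0->2,0=3] -> levels [6 7 3 7]
Step 4: flows [1->0,0->2,3->0] -> levels [7 6 4 6]
Step 5: flows [0->1,0->2,0->3] -> levels [4 7 5 7]
Tank 0 first reaches <=4 at step 5

Answer: 5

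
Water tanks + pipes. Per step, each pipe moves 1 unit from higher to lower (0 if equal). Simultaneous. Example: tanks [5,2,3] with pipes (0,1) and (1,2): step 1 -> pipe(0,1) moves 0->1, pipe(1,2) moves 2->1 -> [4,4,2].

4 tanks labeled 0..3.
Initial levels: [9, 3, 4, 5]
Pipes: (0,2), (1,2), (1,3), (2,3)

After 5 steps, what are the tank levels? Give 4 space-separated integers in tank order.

Step 1: flows [0->2,2->1,3->1,3->2] -> levels [8 5 5 3]
Step 2: flows [0->2,1=2,1->3,2->3] -> levels [7 4 5 5]
Step 3: flows [0->2,2->1,3->1,2=3] -> levels [6 6 5 4]
Step 4: flows [0->2,1->2,1->3,2->3] -> levels [5 4 6 6]
Step 5: flows [2->0,2->1,3->1,2=3] -> levels [6 6 4 5]

Answer: 6 6 4 5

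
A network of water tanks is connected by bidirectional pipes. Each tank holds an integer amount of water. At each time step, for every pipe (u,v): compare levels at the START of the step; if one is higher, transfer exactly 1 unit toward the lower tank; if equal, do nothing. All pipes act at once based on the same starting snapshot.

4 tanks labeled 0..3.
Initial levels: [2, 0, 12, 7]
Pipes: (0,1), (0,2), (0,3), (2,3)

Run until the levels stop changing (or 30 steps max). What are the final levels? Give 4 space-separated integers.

Step 1: flows [0->1,2->0,3->0,2->3] -> levels [3 1 10 7]
Step 2: flows [0->1,2->0,3->0,2->3] -> levels [4 2 8 7]
Step 3: flows [0->1,2->0,3->0,2->3] -> levels [5 3 6 7]
Step 4: flows [0->1,2->0,3->0,3->2] -> levels [6 4 6 5]
Step 5: flows [0->1,0=2,0->3,2->3] -> levels [4 5 5 7]
Step 6: flows [1->0,2->0,3->0,3->2] -> levels [7 4 5 5]
Step 7: flows [0->1,0->2,0->3,2=3] -> levels [4 5 6 6]
Step 8: flows [1->0,2->0,3->0,2=3] -> levels [7 4 5 5]
  -> period-2 cycle: step 8 state = step 6 state; never stabilizes
  -> state at step 30: (30-6) mod 2 = 0, same as step 6 -> [7 4 5 5]

Answer: 7 4 5 5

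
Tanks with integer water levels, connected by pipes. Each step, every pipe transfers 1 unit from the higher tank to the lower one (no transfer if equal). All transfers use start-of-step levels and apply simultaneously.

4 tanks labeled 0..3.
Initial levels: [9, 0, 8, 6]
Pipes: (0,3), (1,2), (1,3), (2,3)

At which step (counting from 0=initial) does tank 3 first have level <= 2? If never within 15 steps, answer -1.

Step 1: flows [0->3,2->1,3->1,2->3] -> levels [8 2 6 7]
Step 2: flows [0->3,2->1,3->1,3->2] -> levels [7 4 6 6]
Step 3: flows [0->3,2->1,3->1,2=3] -> levels [6 6 5 6]
Step 4: flows [0=3,1->2,1=3,3->2] -> levels [6 5 7 5]
Step 5: flows [0->3,2->1,1=3,2->3] -> levels [5 6 5 7]
Step 6: flows [3->0,1->2,3->1,3->2] -> levels [6 6 7 4]
Step 7: flows [0->3,2->1,1->3,2->3] -> levels [5 6 5 7]
  -> period-2 cycle (repeats step 5); tank 3 never drops to <=2
Tank 3 never reaches <=2 within 15 steps

Answer: -1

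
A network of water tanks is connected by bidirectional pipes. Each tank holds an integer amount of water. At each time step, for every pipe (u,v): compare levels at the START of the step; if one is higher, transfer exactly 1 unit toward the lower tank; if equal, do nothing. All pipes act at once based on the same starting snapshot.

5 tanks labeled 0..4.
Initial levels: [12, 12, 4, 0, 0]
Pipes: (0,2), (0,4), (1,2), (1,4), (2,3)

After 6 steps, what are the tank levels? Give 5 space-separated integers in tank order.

Answer: 7 7 3 5 6

Derivation:
Step 1: flows [0->2,0->4,1->2,1->4,2->3] -> levels [10 10 5 1 2]
Step 2: flows [0->2,0->4,1->2,1->4,2->3] -> levels [8 8 6 2 4]
Step 3: flows [0->2,0->4,1->2,1->4,2->3] -> levels [6 6 7 3 6]
Step 4: flows [2->0,0=4,2->1,1=4,2->3] -> levels [7 7 4 4 6]
Step 5: flows [0->2,0->4,1->2,1->4,2=3] -> levels [5 5 6 4 8]
Step 6: flows [2->0,4->0,2->1,4->1,2->3] -> levels [7 7 3 5 6]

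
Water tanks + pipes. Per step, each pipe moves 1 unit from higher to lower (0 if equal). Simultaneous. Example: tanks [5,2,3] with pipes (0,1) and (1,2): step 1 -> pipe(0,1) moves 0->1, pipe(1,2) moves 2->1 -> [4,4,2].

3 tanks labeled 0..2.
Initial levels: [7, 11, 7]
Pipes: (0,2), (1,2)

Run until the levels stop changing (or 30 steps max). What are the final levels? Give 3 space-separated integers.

Answer: 9 9 7

Derivation:
Step 1: flows [0=2,1->2] -> levels [7 10 8]
Step 2: flows [2->0,1->2] -> levels [8 9 8]
Step 3: flows [0=2,1->2] -> levels [8 8 9]
Step 4: flows [2->0,2->1] -> levels [9 9 7]
Step 5: flows [0->2,1->2] -> levels [8 8 9]
  -> period-2 cycle: step 5 state = step 3 state; never stabilizes
  -> state at step 30: (30-3) mod 2 = 1, same as step 4 -> [9 9 7]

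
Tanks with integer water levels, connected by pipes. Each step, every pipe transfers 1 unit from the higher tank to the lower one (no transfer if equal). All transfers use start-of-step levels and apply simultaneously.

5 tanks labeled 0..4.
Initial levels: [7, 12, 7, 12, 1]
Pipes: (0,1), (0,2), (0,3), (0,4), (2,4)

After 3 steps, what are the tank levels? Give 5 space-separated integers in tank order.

Step 1: flows [1->0,0=2,3->0,0->4,2->4] -> levels [8 11 6 11 3]
Step 2: flows [1->0,0->2,3->0,0->4,2->4] -> levels [8 10 6 10 5]
Step 3: flows [1->0,0->2,3->0,0->4,2->4] -> levels [8 9 6 9 7]

Answer: 8 9 6 9 7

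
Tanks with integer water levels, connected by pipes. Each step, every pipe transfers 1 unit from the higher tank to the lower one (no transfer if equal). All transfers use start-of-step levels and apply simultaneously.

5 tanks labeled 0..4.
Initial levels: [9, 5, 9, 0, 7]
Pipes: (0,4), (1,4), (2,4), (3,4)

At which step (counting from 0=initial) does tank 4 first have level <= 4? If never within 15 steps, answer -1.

Answer: 5

Derivation:
Step 1: flows [0->4,4->1,2->4,4->3] -> levels [8 6 8 1 7]
Step 2: flows [0->4,4->1,2->4,4->3] -> levels [7 7 7 2 7]
Step 3: flows [0=4,1=4,2=4,4->3] -> levels [7 7 7 3 6]
Step 4: flows [0->4,1->4,2->4,4->3] -> levels [6 6 6 4 8]
Step 5: flows [4->0,4->1,4->2,4->3] -> levels [7 7 7 5 4]
Tank 4 first reaches <=4 at step 5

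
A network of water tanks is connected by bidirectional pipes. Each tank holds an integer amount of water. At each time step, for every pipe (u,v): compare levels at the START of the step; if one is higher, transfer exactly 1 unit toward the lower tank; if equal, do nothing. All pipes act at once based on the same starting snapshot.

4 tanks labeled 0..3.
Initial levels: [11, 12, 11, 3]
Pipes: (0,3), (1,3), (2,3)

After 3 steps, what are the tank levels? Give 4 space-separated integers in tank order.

Step 1: flows [0->3,1->3,2->3] -> levels [10 11 10 6]
Step 2: flows [0->3,1->3,2->3] -> levels [9 10 9 9]
Step 3: flows [0=3,1->3,2=3] -> levels [9 9 9 10]

Answer: 9 9 9 10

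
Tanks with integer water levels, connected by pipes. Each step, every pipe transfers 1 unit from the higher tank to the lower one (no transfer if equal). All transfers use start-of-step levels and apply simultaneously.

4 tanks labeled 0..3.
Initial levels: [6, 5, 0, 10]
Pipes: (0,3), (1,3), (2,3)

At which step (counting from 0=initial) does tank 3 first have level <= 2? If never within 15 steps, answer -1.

Step 1: flows [3->0,3->1,3->2] -> levels [7 6 1 7]
Step 2: flows [0=3,3->1,3->2] -> levels [7 7 2 5]
Step 3: flows [0->3,1->3,3->2] -> levels [6 6 3 6]
Step 4: flows [0=3,1=3,3->2] -> levels [6 6 4 5]
Step 5: flows [0->3,1->3,3->2] -> levels [5 5 5 6]
Step 6: flows [3->0,3->1,3->2] -> levels [6 6 6 3]
Step 7: flows [0->3,1->3,2->3] -> levels [5 5 5 6]
  -> period-2 cycle (repeats step 5); tank 3 never drops to <=2
Tank 3 never reaches <=2 within 15 steps

Answer: -1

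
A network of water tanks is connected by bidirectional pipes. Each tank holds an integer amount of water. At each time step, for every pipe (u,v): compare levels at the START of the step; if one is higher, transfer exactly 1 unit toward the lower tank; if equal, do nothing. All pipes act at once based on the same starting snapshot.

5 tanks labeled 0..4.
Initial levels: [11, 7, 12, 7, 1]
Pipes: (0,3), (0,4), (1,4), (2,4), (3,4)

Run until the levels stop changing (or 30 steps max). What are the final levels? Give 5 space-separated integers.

Answer: 7 7 8 7 9

Derivation:
Step 1: flows [0->3,0->4,1->4,2->4,3->4] -> levels [9 6 11 7 5]
Step 2: flows [0->3,0->4,1->4,2->4,3->4] -> levels [7 5 10 7 9]
Step 3: flows [0=3,4->0,4->1,2->4,4->3] -> levels [8 6 9 8 7]
Step 4: flows [0=3,0->4,4->1,2->4,3->4] -> levels [7 7 8 7 9]
Step 5: flows [0=3,4->0,4->1,4->2,4->3] -> levels [8 8 9 8 5]
Step 6: flows [0=3,0->4,1->4,2->4,3->4] -> levels [7 7 8 7 9]
  -> period-2 cycle: step 6 state = step 4 state; never stabilizes
  -> state at step 30: (30-4) mod 2 = 0, same as step 4 -> [7 7 8 7 9]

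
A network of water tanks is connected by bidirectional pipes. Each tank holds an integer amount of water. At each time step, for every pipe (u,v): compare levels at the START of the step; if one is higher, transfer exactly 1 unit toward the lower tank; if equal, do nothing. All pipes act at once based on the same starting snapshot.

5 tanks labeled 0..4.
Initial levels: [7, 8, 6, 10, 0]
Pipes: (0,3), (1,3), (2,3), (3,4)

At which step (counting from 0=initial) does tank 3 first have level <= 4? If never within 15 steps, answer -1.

Step 1: flows [3->0,3->1,3->2,3->4] -> levels [8 9 7 6 1]
Step 2: flows [0->3,1->3,2->3,3->4] -> levels [7 8 6 8 2]
Step 3: flows [3->0,1=3,3->2,3->4] -> levels [8 8 7 5 3]
Step 4: flows [0->3,1->3,2->3,3->4] -> levels [7 7 6 7 4]
Step 5: flows [0=3,1=3,3->2,3->4] -> levels [7 7 7 5 5]
Step 6: flows [0->3,1->3,2->3,3=4] -> levels [6 6 6 8 5]
Step 7: flows [3->0,3->1,3->2,3->4] -> levels [7 7 7 4 6]
Tank 3 first reaches <=4 at step 7

Answer: 7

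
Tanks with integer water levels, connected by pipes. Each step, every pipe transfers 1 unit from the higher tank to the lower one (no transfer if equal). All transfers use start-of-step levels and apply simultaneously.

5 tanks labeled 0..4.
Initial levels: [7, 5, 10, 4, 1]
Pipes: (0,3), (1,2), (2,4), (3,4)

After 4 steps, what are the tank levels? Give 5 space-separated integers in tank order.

Step 1: flows [0->3,2->1,2->4,3->4] -> levels [6 6 8 4 3]
Step 2: flows [0->3,2->1,2->4,3->4] -> levels [5 7 6 4 5]
Step 3: flows [0->3,1->2,2->4,4->3] -> levels [4 6 6 6 5]
Step 4: flows [3->0,1=2,2->4,3->4] -> levels [5 6 5 4 7]

Answer: 5 6 5 4 7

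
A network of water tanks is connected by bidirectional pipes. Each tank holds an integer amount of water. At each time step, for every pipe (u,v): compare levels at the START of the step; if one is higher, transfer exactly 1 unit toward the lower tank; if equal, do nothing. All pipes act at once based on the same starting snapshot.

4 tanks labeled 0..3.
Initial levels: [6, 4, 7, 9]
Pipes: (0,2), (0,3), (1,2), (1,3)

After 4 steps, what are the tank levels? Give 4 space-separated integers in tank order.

Answer: 6 6 7 7

Derivation:
Step 1: flows [2->0,3->0,2->1,3->1] -> levels [8 6 5 7]
Step 2: flows [0->2,0->3,1->2,3->1] -> levels [6 6 7 7]
Step 3: flows [2->0,3->0,2->1,3->1] -> levels [8 8 5 5]
Step 4: flows [0->2,0->3,1->2,1->3] -> levels [6 6 7 7]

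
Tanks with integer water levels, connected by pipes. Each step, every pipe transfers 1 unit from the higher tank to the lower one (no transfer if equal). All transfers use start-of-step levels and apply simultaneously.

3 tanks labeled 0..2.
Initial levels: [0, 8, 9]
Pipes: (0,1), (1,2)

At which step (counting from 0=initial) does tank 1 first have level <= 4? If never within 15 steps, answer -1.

Answer: -1

Derivation:
Step 1: flows [1->0,2->1] -> levels [1 8 8]
Step 2: flows [1->0,1=2] -> levels [2 7 8]
Step 3: flows [1->0,2->1] -> levels [3 7 7]
Step 4: flows [1->0,1=2] -> levels [4 6 7]
Step 5: flows [1->0,2->1] -> levels [5 6 6]
Step 6: flows [1->0,1=2] -> levels [6 5 6]
Step 7: flows [0->1,2->1] -> levels [5 7 5]
Step 8: flows [1->0,1->2] -> levels [6 5 6]
  -> period-2 cycle (repeats step 6); tank 1 never drops to <=4
Tank 1 never reaches <=4 within 15 steps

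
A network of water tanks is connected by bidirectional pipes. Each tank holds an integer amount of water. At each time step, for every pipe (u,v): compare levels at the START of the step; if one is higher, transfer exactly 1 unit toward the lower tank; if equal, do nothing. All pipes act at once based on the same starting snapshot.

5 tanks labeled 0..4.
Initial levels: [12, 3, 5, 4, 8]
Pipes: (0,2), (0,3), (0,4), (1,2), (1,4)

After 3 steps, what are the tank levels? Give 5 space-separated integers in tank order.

Answer: 7 7 6 6 6

Derivation:
Step 1: flows [0->2,0->3,0->4,2->1,4->1] -> levels [9 5 5 5 8]
Step 2: flows [0->2,0->3,0->4,1=2,4->1] -> levels [6 6 6 6 8]
Step 3: flows [0=2,0=3,4->0,1=2,4->1] -> levels [7 7 6 6 6]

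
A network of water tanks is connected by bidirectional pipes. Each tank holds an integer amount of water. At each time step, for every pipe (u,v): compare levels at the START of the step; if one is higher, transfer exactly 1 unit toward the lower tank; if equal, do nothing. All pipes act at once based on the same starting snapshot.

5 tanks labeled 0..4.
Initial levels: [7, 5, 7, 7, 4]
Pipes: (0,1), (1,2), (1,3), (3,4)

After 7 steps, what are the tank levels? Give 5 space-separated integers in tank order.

Step 1: flows [0->1,2->1,3->1,3->4] -> levels [6 8 6 5 5]
Step 2: flows [1->0,1->2,1->3,3=4] -> levels [7 5 7 6 5]
Step 3: flows [0->1,2->1,3->1,3->4] -> levels [6 8 6 4 6]
Step 4: flows [1->0,1->2,1->3,4->3] -> levels [7 5 7 6 5]
  -> period-2 cycle: step 4 state = step 2 state
  -> state at step 7: (7-2) mod 2 = 1, same as step 3 -> [6 8 6 4 6]

Answer: 6 8 6 4 6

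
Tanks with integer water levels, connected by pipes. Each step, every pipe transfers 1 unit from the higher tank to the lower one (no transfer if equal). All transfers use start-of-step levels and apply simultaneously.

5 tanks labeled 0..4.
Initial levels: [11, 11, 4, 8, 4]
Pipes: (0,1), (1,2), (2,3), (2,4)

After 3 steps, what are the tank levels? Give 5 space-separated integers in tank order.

Answer: 10 9 6 7 6

Derivation:
Step 1: flows [0=1,1->2,3->2,2=4] -> levels [11 10 6 7 4]
Step 2: flows [0->1,1->2,3->2,2->4] -> levels [10 10 7 6 5]
Step 3: flows [0=1,1->2,2->3,2->4] -> levels [10 9 6 7 6]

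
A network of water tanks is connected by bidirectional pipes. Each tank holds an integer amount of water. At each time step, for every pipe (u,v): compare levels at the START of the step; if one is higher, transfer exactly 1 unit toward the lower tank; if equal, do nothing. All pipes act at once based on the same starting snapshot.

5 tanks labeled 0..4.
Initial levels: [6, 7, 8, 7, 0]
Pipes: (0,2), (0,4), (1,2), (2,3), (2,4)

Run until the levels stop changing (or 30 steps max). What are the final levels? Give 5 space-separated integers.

Answer: 6 6 4 6 6

Derivation:
Step 1: flows [2->0,0->4,2->1,2->3,2->4] -> levels [6 8 4 8 2]
Step 2: flows [0->2,0->4,1->2,3->2,2->4] -> levels [4 7 6 7 4]
Step 3: flows [2->0,0=4,1->2,3->2,2->4] -> levels [5 6 6 6 5]
Step 4: flows [2->0,0=4,1=2,2=3,2->4] -> levels [6 6 4 6 6]
Step 5: flows [0->2,0=4,1->2,3->2,4->2] -> levels [5 5 8 5 5]
Step 6: flows [2->0,0=4,2->1,2->3,2->4] -> levels [6 6 4 6 6]
  -> period-2 cycle: step 6 state = step 4 state; never stabilizes
  -> state at step 30: (30-4) mod 2 = 0, same as step 4 -> [6 6 4 6 6]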